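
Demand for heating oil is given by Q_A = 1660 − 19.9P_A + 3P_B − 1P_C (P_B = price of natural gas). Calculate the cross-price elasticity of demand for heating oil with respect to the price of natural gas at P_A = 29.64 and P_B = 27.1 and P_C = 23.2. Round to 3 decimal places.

At P_A = 29.64 and P_B = 27.1 and P_C = 23.2: Q_A = 1128.264.
∂Q_A/∂P_B = 3.
ε = (∂Q_A/∂P_B)(P_B/Q_A) = 3 × (27.1/1128.264) ≈ 0.072.
Since ε > 0, heating oil and natural gas are substitutes.

0.072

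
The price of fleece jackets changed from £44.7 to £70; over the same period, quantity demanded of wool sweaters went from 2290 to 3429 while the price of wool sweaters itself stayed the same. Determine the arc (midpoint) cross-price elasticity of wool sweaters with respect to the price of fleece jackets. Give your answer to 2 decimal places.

ΔQ_A = 3429 − 2290 = 1139; ΔP_B = 70 − 44.7 = 25.3.
Midpoints: Q̄_A = 2859.5, P̄_B = 57.35.
ε = (ΔQ_A/Q̄_A)/(ΔP_B/P̄_B) = (1139/2859.5)/(25.3/57.35) ≈ 0.90.
ε > 0: wool sweaters and fleece jackets are substitutes.

0.90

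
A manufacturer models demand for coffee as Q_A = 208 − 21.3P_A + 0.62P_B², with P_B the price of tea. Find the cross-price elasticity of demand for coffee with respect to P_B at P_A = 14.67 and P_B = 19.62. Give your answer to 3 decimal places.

3.557

At P_A = 14.67 and P_B = 19.62: Q_A = 134.195.
∂Q_A/∂P_B = 1.24P_B = 1.24(19.62) = 24.3288.
ε = (∂Q_A/∂P_B)(P_B/Q_A) = 24.3288 × (19.62/134.195) ≈ 3.557.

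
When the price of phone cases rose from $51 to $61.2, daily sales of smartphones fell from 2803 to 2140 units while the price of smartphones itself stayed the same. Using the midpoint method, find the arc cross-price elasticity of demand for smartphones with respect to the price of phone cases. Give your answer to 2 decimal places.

ΔQ_A = 2140 − 2803 = -663; ΔP_B = 61.2 − 51 = 10.2.
Midpoints: Q̄_A = 2471.5, P̄_B = 56.10.
ε = (ΔQ_A/Q̄_A)/(ΔP_B/P̄_B) = (-663/2471.5)/(10.2/56.10) ≈ -1.48.

-1.48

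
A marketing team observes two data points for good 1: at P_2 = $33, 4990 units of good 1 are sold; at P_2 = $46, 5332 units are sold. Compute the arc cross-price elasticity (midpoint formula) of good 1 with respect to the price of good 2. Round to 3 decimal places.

ΔQ_1 = 5332 − 4990 = 342; ΔP_2 = 46 − 33 = 13.
Midpoints: Q̄_1 = 5161.0, P̄_2 = 39.50.
ε = (ΔQ_1/Q̄_1)/(ΔP_2/P̄_2) = (342/5161.0)/(13/39.50) ≈ 0.201.
ε > 0: good 1 and good 2 are substitutes.

0.201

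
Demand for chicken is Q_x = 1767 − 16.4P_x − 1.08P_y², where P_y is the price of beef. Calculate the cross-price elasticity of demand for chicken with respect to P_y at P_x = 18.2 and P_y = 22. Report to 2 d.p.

At P_x = 18.2 and P_y = 22: Q_x = 945.8.
∂Q_x/∂P_y = -2.16P_y = -2.16(22) = -47.5200.
ε = (∂Q_x/∂P_y)(P_y/Q_x) = -47.5200 × (22/945.8) ≈ -1.11.

-1.11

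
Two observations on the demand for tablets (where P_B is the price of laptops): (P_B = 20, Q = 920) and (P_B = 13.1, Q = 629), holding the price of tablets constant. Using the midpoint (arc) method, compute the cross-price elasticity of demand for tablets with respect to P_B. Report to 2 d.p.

ΔQ_A = 629 − 920 = -291; ΔP_B = 13.1 − 20 = -6.9.
Midpoints: Q̄_A = 774.5, P̄_B = 16.55.
ε = (ΔQ_A/Q̄_A)/(ΔP_B/P̄_B) = (-291/774.5)/(-6.9/16.55) ≈ 0.90.
ε > 0: tablets and laptops are substitutes.

0.90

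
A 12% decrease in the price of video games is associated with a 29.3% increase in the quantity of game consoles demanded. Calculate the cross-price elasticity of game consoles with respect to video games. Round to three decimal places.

-2.442

ε = (%ΔQ of game consoles) / (%ΔP of video games) = (29.3%) / (-12%) ≈ -2.442.
Negative cross-price elasticity: complements.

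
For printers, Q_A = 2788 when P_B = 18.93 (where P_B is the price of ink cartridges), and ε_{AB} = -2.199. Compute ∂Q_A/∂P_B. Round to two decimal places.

ε = (∂Q_A/∂P_B)·(P_B/Q_A) ⇒ ∂Q_A/∂P_B = ε·Q_A/P_B = -2.199 × 2788/18.93 ≈ -323.87.

-323.87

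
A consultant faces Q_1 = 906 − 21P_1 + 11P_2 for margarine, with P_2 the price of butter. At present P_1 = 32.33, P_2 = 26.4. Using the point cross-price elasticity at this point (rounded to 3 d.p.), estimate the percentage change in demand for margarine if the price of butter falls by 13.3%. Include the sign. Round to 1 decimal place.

At P_1 = 32.33, P_2 = 26.4: Q_1 = 517.47.
∂Q_1/∂P_2 = 11.
ε = (∂Q_1/∂P_2)(P_2/Q_1) = 11.0000 × 26.4/517.47 ≈ 0.561.
%ΔQ_1 ≈ ε × %ΔP_2 = 0.561 × (-13.3%) = -7.5%.

-7.5%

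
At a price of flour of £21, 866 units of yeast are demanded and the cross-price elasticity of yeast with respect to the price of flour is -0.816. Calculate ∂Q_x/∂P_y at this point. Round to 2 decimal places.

-33.65

ε = (∂Q_x/∂P_y)·(P_y/Q_x) ⇒ ∂Q_x/∂P_y = ε·Q_x/P_y = -0.816 × 866/21 ≈ -33.65.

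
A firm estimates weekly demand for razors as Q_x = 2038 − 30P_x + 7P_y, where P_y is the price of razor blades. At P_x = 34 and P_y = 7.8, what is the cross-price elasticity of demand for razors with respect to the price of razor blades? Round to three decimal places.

At P_x = 34 and P_y = 7.8: Q_x = 1072.6.
∂Q_x/∂P_y = 7.
ε = (∂Q_x/∂P_y)(P_y/Q_x) = 7 × (7.8/1072.6) ≈ 0.051.

0.051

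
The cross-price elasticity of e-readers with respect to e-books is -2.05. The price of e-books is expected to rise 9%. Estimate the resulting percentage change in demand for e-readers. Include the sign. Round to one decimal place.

%ΔQ ≈ ε × %ΔP of e-books = -2.05 × (9%) = -18.5%.

-18.5%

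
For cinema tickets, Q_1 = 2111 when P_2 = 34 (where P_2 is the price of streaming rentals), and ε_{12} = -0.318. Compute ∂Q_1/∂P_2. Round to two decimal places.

-19.74

ε = (∂Q_1/∂P_2)·(P_2/Q_1) ⇒ ∂Q_1/∂P_2 = ε·Q_1/P_2 = -0.318 × 2111/34 ≈ -19.74.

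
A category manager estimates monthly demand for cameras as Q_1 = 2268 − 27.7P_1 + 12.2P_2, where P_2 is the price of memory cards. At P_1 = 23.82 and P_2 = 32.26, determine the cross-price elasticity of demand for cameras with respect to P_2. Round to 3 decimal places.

0.197

At P_1 = 23.82 and P_2 = 32.26: Q_1 = 2001.758.
∂Q_1/∂P_2 = 12.2.
ε = (∂Q_1/∂P_2)(P_2/Q_1) = 12.2 × (32.26/2001.758) ≈ 0.197.
Since ε > 0, cameras and memory cards are substitutes.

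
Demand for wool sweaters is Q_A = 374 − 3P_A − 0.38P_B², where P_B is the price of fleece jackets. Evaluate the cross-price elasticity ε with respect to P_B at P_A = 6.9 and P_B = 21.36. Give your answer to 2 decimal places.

-1.93

At P_A = 6.9 and P_B = 21.36: Q_A = 179.925.
∂Q_A/∂P_B = -0.76P_B = -0.76(21.36) = -16.2336.
ε = (∂Q_A/∂P_B)(P_B/Q_A) = -16.2336 × (21.36/179.925) ≈ -1.93.
ε < 0: complements.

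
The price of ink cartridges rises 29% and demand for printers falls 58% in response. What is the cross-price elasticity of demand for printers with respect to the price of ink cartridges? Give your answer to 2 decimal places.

-2.00

ε = (%ΔQ of printers) / (%ΔP of ink cartridges) = (-58%) / (29%) ≈ -2.00.
Negative cross-price elasticity: complements.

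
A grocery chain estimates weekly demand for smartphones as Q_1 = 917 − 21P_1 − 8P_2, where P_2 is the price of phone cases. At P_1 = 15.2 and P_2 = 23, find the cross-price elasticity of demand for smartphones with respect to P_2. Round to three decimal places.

At P_1 = 15.2 and P_2 = 23: Q_1 = 413.8.
∂Q_1/∂P_2 = -8.
ε = (∂Q_1/∂P_2)(P_2/Q_1) = -8 × (23/413.8) ≈ -0.445.

-0.445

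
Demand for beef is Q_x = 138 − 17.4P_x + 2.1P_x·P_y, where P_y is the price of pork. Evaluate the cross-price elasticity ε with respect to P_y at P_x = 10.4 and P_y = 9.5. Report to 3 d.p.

1.261

At P_x = 10.4 and P_y = 9.5: Q_x = 164.52.
∂Q_x/∂P_y = 2.1P_x = 2.1(10.4) = 21.8400.
ε = (∂Q_x/∂P_y)(P_y/Q_x) = 21.8400 × (9.5/164.52) ≈ 1.261.
ε > 0: substitutes.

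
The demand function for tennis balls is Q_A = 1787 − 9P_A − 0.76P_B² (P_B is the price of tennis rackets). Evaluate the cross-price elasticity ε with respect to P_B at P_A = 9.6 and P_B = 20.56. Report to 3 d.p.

At P_A = 9.6 and P_B = 20.56: Q_A = 1379.338.
∂Q_A/∂P_B = -1.52P_B = -1.52(20.56) = -31.2512.
ε = (∂Q_A/∂P_B)(P_B/Q_A) = -31.2512 × (20.56/1379.338) ≈ -0.466.

-0.466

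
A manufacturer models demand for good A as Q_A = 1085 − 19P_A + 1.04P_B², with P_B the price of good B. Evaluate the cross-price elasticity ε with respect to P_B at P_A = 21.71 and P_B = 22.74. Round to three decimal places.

0.889

At P_A = 21.71 and P_B = 22.74: Q_A = 1210.302.
∂Q_A/∂P_B = 2.08P_B = 2.08(22.74) = 47.2992.
ε = (∂Q_A/∂P_B)(P_B/Q_A) = 47.2992 × (22.74/1210.302) ≈ 0.889.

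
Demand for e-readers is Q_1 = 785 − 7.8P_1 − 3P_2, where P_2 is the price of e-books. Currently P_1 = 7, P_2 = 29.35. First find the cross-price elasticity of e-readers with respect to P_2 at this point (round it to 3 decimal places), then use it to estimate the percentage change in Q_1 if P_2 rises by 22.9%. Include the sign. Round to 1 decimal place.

At P_1 = 7, P_2 = 29.35: Q_1 = 642.35.
∂Q_1/∂P_2 = -3.
ε = (∂Q_1/∂P_2)(P_2/Q_1) = -3.0000 × 29.35/642.35 ≈ -0.137.
%ΔQ_1 ≈ ε × %ΔP_2 = -0.137 × (22.9%) = -3.1%.

-3.1%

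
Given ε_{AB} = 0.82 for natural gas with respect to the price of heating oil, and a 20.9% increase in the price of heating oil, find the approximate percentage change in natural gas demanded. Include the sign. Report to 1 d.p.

%ΔQ ≈ ε × %ΔP of heating oil = 0.82 × (20.9%) = 17.1%.

17.1%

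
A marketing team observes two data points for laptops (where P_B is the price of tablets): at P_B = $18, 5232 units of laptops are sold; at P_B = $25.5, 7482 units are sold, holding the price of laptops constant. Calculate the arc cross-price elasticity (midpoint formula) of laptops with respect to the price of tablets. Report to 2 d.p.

1.03

ΔQ_A = 7482 − 5232 = 2250; ΔP_B = 25.5 − 18 = 7.5.
Midpoints: Q̄_A = 6357.0, P̄_B = 21.75.
ε = (ΔQ_A/Q̄_A)/(ΔP_B/P̄_B) = (2250/6357.0)/(7.5/21.75) ≈ 1.03.
ε > 0: laptops and tablets are substitutes.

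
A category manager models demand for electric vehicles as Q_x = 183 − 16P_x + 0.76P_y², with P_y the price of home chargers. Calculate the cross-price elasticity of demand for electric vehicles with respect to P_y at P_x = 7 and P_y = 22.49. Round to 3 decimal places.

1.688

At P_x = 7 and P_y = 22.49: Q_x = 455.408.
∂Q_x/∂P_y = 1.52P_y = 1.52(22.49) = 34.1848.
ε = (∂Q_x/∂P_y)(P_y/Q_x) = 34.1848 × (22.49/455.408) ≈ 1.688.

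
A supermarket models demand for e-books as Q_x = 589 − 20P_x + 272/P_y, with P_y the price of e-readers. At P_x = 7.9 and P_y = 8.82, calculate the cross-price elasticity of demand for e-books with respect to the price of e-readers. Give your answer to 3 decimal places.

At P_x = 7.9 and P_y = 8.82: Q_x = 461.839.
∂Q_x/∂P_y = −272/P_y² = -3.4965.
ε = (∂Q_x/∂P_y)(P_y/Q_x) = -3.4965 × (8.82/461.839) ≈ -0.067.

-0.067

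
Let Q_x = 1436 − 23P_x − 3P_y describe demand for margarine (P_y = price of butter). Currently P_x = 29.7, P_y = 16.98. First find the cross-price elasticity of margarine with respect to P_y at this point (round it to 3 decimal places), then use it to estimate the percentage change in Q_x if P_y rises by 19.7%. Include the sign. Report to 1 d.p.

-1.4%

At P_x = 29.7, P_y = 16.98: Q_x = 701.96.
∂Q_x/∂P_y = -3.
ε = (∂Q_x/∂P_y)(P_y/Q_x) = -3.0000 × 16.98/701.96 ≈ -0.073.
%ΔQ_x ≈ ε × %ΔP_y = -0.073 × (19.7%) = -1.4%.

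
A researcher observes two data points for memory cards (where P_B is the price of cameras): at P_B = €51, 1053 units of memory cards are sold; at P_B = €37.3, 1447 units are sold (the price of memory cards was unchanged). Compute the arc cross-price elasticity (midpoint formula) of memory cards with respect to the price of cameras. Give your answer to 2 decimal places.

-1.02

ΔQ_A = 1447 − 1053 = 394; ΔP_B = 37.3 − 51 = -13.7.
Midpoints: Q̄_A = 1250.0, P̄_B = 44.15.
ε = (ΔQ_A/Q̄_A)/(ΔP_B/P̄_B) = (394/1250.0)/(-13.7/44.15) ≈ -1.02.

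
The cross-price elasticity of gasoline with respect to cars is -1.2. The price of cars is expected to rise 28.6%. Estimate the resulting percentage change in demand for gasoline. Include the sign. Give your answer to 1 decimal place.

%ΔQ ≈ ε × %ΔP of cars = -1.2 × (28.6%) = -34.3%.
Demand for gasoline falls by about 34.3%.

-34.3%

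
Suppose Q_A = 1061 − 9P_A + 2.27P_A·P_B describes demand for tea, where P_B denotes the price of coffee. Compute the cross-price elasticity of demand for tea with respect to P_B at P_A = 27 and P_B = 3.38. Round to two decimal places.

At P_A = 27 and P_B = 3.38: Q_A = 1025.160.
∂Q_A/∂P_B = 2.27P_A = 2.27(27) = 61.2900.
ε = (∂Q_A/∂P_B)(P_B/Q_A) = 61.2900 × (3.38/1025.160) ≈ 0.20.
ε > 0: substitutes.

0.20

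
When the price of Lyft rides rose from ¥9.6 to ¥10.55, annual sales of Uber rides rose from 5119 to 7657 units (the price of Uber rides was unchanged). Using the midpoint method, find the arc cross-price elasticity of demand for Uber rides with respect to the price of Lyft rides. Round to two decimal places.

ΔQ_A = 7657 − 5119 = 2538; ΔP_B = 10.55 − 9.6 = 0.95.
Midpoints: Q̄_A = 6388.0, P̄_B = 10.07.
ε = (ΔQ_A/Q̄_A)/(ΔP_B/P̄_B) = (2538/6388.0)/(0.95/10.07) ≈ 4.21.

4.21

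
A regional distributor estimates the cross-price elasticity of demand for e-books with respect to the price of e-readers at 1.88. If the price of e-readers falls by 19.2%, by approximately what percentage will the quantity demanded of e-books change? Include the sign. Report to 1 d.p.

%ΔQ ≈ ε × %ΔP of e-readers = 1.88 × (-19.2%) = -36.1%.

-36.1%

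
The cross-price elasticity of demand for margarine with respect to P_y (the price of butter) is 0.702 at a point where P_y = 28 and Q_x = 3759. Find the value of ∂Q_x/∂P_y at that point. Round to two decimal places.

94.24

ε = (∂Q_x/∂P_y)·(P_y/Q_x) ⇒ ∂Q_x/∂P_y = ε·Q_x/P_y = 0.702 × 3759/28 ≈ 94.24.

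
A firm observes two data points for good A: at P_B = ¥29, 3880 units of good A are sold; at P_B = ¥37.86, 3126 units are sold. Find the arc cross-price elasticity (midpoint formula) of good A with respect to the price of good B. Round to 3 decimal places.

ΔQ_A = 3126 − 3880 = -754; ΔP_B = 37.86 − 29 = 8.86.
Midpoints: Q̄_A = 3503.0, P̄_B = 33.43.
ε = (ΔQ_A/Q̄_A)/(ΔP_B/P̄_B) = (-754/3503.0)/(8.86/33.43) ≈ -0.812.
ε < 0: good A and good B are complements.

-0.812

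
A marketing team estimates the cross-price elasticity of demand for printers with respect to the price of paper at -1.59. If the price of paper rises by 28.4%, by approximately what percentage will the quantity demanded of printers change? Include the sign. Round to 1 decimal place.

%ΔQ ≈ ε × %ΔP of paper = -1.59 × (28.4%) = -45.2%.
Demand for printers falls by about 45.2%.

-45.2%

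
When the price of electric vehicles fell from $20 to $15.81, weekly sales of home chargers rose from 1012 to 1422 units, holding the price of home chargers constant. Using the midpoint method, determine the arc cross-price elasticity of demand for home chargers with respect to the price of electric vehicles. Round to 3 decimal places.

ΔQ_A = 1422 − 1012 = 410; ΔP_B = 15.81 − 20 = -4.19.
Midpoints: Q̄_A = 1217.0, P̄_B = 17.91.
ε = (ΔQ_A/Q̄_A)/(ΔP_B/P̄_B) = (410/1217.0)/(-4.19/17.91) ≈ -1.440.
ε < 0: home chargers and electric vehicles are complements.

-1.440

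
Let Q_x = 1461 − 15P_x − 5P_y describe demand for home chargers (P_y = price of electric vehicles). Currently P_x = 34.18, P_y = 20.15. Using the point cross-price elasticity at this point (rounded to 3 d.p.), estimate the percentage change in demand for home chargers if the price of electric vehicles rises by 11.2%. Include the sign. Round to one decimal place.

-1.3%

At P_x = 34.18, P_y = 20.15: Q_x = 847.55.
∂Q_x/∂P_y = -5.
ε = (∂Q_x/∂P_y)(P_y/Q_x) = -5.0000 × 20.15/847.55 ≈ -0.119.
%ΔQ_x ≈ ε × %ΔP_y = -0.119 × (11.2%) = -1.3%.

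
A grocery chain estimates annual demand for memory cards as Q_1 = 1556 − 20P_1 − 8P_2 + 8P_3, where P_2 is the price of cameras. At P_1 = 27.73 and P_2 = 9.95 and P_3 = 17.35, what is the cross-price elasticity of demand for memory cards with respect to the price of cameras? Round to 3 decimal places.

At P_1 = 27.73 and P_2 = 9.95 and P_3 = 17.35: Q_1 = 1060.6.
∂Q_1/∂P_2 = -8.
ε = (∂Q_1/∂P_2)(P_2/Q_1) = -8 × (9.95/1060.6) ≈ -0.075.

-0.075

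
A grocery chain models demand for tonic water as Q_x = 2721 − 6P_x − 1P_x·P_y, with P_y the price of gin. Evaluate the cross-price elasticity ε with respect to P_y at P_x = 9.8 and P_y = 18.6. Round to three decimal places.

-0.074

At P_x = 9.8 and P_y = 18.6: Q_x = 2479.92.
∂Q_x/∂P_y = -1P_x = -1(9.8) = -9.8000.
ε = (∂Q_x/∂P_y)(P_y/Q_x) = -9.8000 × (18.6/2479.92) ≈ -0.074.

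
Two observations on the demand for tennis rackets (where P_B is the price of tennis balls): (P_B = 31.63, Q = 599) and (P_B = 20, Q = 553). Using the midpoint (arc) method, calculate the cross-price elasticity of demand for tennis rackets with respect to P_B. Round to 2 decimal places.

0.18

ΔQ_A = 553 − 599 = -46; ΔP_B = 20 − 31.63 = -11.63.
Midpoints: Q̄_A = 576.0, P̄_B = 25.81.
ε = (ΔQ_A/Q̄_A)/(ΔP_B/P̄_B) = (-46/576.0)/(-11.63/25.81) ≈ 0.18.
ε > 0: tennis rackets and tennis balls are substitutes.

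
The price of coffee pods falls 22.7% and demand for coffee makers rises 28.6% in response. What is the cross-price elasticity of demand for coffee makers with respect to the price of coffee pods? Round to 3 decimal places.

-1.260

ε = (%ΔQ of coffee makers) / (%ΔP of coffee pods) = (28.6%) / (-22.7%) ≈ -1.260.
Negative cross-price elasticity: complements.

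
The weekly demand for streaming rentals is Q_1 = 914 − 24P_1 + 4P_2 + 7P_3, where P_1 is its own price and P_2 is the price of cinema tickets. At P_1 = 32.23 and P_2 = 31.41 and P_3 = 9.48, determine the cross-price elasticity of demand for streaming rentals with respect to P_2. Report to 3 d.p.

At P_1 = 32.23 and P_2 = 31.41 and P_3 = 9.48: Q_1 = 332.48.
∂Q_1/∂P_2 = 4.
ε = (∂Q_1/∂P_2)(P_2/Q_1) = 4 × (31.41/332.48) ≈ 0.378.
Since ε > 0, streaming rentals and cinema tickets are substitutes.

0.378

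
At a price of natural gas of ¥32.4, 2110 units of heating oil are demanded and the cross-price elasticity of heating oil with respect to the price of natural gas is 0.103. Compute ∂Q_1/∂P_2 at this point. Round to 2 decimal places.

ε = (∂Q_1/∂P_2)·(P_2/Q_1) ⇒ ∂Q_1/∂P_2 = ε·Q_1/P_2 = 0.103 × 2110/32.4 ≈ 6.71.

6.71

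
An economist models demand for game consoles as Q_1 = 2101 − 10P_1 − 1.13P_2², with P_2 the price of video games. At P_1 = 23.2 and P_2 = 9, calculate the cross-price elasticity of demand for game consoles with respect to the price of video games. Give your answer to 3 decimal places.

-0.103

At P_1 = 23.2 and P_2 = 9: Q_1 = 1777.47.
∂Q_1/∂P_2 = -2.26P_2 = -2.26(9) = -20.3400.
ε = (∂Q_1/∂P_2)(P_2/Q_1) = -20.3400 × (9/1777.47) ≈ -0.103.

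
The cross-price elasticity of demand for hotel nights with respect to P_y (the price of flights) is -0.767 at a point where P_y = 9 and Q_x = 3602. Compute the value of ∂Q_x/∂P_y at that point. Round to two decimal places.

ε = (∂Q_x/∂P_y)·(P_y/Q_x) ⇒ ∂Q_x/∂P_y = ε·Q_x/P_y = -0.767 × 3602/9 ≈ -306.97.

-306.97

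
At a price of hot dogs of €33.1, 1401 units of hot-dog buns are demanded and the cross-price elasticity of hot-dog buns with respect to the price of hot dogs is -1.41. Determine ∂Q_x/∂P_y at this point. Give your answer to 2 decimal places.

-59.68

ε = (∂Q_x/∂P_y)·(P_y/Q_x) ⇒ ∂Q_x/∂P_y = ε·Q_x/P_y = -1.41 × 1401/33.1 ≈ -59.68.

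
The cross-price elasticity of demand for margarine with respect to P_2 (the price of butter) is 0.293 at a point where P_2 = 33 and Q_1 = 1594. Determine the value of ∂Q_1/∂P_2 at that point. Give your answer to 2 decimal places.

ε = (∂Q_1/∂P_2)·(P_2/Q_1) ⇒ ∂Q_1/∂P_2 = ε·Q_1/P_2 = 0.293 × 1594/33 ≈ 14.15.

14.15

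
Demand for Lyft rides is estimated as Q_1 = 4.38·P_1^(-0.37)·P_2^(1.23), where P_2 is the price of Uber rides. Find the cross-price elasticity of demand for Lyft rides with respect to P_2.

In a log-linear (constant-elasticity) demand function, the coefficient on the exponent of P_2 is the cross-price elasticity.
ε = 1.23. Positive, so Lyft rides and Uber rides are substitutes.

1.23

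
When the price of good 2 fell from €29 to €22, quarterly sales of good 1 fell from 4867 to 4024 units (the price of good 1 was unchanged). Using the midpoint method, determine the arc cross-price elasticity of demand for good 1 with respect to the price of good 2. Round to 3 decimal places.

0.691

ΔQ_1 = 4024 − 4867 = -843; ΔP_2 = 22 − 29 = -7.
Midpoints: Q̄_1 = 4445.5, P̄_2 = 25.50.
ε = (ΔQ_1/Q̄_1)/(ΔP_2/P̄_2) = (-843/4445.5)/(-7/25.50) ≈ 0.691.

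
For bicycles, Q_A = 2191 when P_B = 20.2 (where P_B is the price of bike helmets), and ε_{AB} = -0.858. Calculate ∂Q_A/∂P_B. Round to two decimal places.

-93.06

ε = (∂Q_A/∂P_B)·(P_B/Q_A) ⇒ ∂Q_A/∂P_B = ε·Q_A/P_B = -0.858 × 2191/20.2 ≈ -93.06.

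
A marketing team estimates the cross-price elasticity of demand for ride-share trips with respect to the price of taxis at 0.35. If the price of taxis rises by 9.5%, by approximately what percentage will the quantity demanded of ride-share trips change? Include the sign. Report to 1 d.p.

3.3%

%ΔQ ≈ ε × %ΔP of taxis = 0.35 × (9.5%) = 3.3%.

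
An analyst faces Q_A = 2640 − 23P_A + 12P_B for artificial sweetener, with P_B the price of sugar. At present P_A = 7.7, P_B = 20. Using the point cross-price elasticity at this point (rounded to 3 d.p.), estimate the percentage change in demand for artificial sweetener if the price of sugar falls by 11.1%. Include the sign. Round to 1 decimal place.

-1.0%

At P_A = 7.7, P_B = 20: Q_A = 2702.9.
∂Q_A/∂P_B = 12.
ε = (∂Q_A/∂P_B)(P_B/Q_A) = 12.0000 × 20/2702.9 ≈ 0.089.
%ΔQ_A ≈ ε × %ΔP_B = 0.089 × (-11.1%) = -1.0%.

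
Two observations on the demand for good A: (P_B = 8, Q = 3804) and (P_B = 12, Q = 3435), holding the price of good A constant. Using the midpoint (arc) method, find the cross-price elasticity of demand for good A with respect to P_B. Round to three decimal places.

ΔQ_A = 3435 − 3804 = -369; ΔP_B = 12 − 8 = 4.
Midpoints: Q̄_A = 3619.5, P̄_B = 10.00.
ε = (ΔQ_A/Q̄_A)/(ΔP_B/P̄_B) = (-369/3619.5)/(4/10.00) ≈ -0.255.

-0.255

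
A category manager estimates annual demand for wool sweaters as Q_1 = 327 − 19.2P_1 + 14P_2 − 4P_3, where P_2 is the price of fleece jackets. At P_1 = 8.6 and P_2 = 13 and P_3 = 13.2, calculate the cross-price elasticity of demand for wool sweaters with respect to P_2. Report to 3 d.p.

At P_1 = 8.6 and P_2 = 13 and P_3 = 13.2: Q_1 = 291.08.
∂Q_1/∂P_2 = 14.
ε = (∂Q_1/∂P_2)(P_2/Q_1) = 14 × (13/291.08) ≈ 0.625.

0.625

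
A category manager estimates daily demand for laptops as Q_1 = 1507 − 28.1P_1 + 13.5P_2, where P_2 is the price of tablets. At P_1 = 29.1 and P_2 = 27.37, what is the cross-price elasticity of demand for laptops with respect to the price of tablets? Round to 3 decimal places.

0.349

At P_1 = 29.1 and P_2 = 27.37: Q_1 = 1058.785.
∂Q_1/∂P_2 = 13.5.
ε = (∂Q_1/∂P_2)(P_2/Q_1) = 13.5 × (27.37/1058.785) ≈ 0.349.
Since ε > 0, laptops and tablets are substitutes.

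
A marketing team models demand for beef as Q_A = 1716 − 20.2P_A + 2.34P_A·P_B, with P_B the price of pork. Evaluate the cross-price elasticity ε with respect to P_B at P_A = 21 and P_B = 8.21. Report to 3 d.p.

0.238

At P_A = 21 and P_B = 8.21: Q_A = 1695.239.
∂Q_A/∂P_B = 2.34P_A = 2.34(21) = 49.1400.
ε = (∂Q_A/∂P_B)(P_B/Q_A) = 49.1400 × (8.21/1695.239) ≈ 0.238.
ε > 0: substitutes.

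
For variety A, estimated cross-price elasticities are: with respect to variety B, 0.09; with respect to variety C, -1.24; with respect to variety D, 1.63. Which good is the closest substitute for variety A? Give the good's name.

variety D

Substitutes have ε > 0. Among the positive values, 1.63 (variety D) is largest.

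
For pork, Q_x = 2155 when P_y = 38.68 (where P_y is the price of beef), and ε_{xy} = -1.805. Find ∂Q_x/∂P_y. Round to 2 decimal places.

ε = (∂Q_x/∂P_y)·(P_y/Q_x) ⇒ ∂Q_x/∂P_y = ε·Q_x/P_y = -1.805 × 2155/38.68 ≈ -100.56.

-100.56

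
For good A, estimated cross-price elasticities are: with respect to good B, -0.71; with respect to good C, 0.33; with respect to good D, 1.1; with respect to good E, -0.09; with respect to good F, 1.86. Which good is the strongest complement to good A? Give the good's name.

Complements have ε < 0. The most negative value is -0.71 (good B).

good B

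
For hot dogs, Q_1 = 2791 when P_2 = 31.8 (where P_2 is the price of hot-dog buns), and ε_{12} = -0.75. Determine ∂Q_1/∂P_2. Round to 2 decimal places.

-65.83

ε = (∂Q_1/∂P_2)·(P_2/Q_1) ⇒ ∂Q_1/∂P_2 = ε·Q_1/P_2 = -0.75 × 2791/31.8 ≈ -65.83.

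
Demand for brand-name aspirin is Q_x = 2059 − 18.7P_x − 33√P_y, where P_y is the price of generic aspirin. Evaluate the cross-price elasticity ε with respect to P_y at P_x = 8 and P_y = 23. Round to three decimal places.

At P_x = 8 and P_y = 23: Q_x = 1751.138.
∂Q_x/∂P_y = -33/(2√P_y) = -33/(2√23) = -3.4405.
ε = (∂Q_x/∂P_y)(P_y/Q_x) = -3.4405 × (23/1751.138) ≈ -0.045.

-0.045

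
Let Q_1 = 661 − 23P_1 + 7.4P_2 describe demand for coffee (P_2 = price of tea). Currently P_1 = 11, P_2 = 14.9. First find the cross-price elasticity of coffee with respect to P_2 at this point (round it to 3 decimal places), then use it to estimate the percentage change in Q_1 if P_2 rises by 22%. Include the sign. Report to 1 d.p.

4.7%

At P_1 = 11, P_2 = 14.9: Q_1 = 518.26.
∂Q_1/∂P_2 = 7.4.
ε = (∂Q_1/∂P_2)(P_2/Q_1) = 7.4000 × 14.9/518.26 ≈ 0.213.
%ΔQ_1 ≈ ε × %ΔP_2 = 0.213 × (22%) = 4.7%.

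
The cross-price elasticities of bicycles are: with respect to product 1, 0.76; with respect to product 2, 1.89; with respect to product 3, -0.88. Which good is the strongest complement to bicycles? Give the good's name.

product 3

Complements have ε < 0. The most negative value is -0.88 (product 3).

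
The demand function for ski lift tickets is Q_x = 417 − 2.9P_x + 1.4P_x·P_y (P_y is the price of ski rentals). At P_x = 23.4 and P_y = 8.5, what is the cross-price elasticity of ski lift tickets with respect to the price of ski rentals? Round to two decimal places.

At P_x = 23.4 and P_y = 8.5: Q_x = 627.6.
∂Q_x/∂P_y = 1.4P_x = 1.4(23.4) = 32.7600.
ε = (∂Q_x/∂P_y)(P_y/Q_x) = 32.7600 × (8.5/627.6) ≈ 0.44.

0.44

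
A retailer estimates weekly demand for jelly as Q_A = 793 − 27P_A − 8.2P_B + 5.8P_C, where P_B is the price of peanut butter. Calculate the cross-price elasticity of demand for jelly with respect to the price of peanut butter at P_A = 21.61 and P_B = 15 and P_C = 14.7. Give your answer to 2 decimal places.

-0.72

At P_A = 21.61 and P_B = 15 and P_C = 14.7: Q_A = 171.79.
∂Q_A/∂P_B = -8.2.
ε = (∂Q_A/∂P_B)(P_B/Q_A) = -8.2 × (15/171.79) ≈ -0.72.
Since ε < 0, jelly and peanut butter are complements.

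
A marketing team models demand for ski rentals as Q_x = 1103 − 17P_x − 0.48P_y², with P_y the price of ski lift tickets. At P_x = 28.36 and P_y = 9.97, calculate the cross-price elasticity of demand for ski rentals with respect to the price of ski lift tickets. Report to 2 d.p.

At P_x = 28.36 and P_y = 9.97: Q_x = 573.168.
∂Q_x/∂P_y = -0.96P_y = -0.96(9.97) = -9.5712.
ε = (∂Q_x/∂P_y)(P_y/Q_x) = -9.5712 × (9.97/573.168) ≈ -0.17.
ε < 0: complements.

-0.17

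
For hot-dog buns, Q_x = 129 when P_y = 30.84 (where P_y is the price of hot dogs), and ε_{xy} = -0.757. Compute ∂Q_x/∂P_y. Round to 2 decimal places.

-3.17

ε = (∂Q_x/∂P_y)·(P_y/Q_x) ⇒ ∂Q_x/∂P_y = ε·Q_x/P_y = -0.757 × 129/30.84 ≈ -3.17.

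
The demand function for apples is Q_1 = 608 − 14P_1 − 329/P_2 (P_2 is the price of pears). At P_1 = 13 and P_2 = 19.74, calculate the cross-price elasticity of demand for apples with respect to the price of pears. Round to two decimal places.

At P_1 = 13 and P_2 = 19.74: Q_1 = 409.333.
∂Q_1/∂P_2 = 329/P_2² = 0.8443.
ε = (∂Q_1/∂P_2)(P_2/Q_1) = 0.8443 × (19.74/409.333) ≈ 0.04.

0.04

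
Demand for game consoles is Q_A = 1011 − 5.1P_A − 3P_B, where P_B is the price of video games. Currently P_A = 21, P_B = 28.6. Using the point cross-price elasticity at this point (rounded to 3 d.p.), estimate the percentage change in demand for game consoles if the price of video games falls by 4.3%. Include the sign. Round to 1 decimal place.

0.5%

At P_A = 21, P_B = 28.6: Q_A = 818.1.
∂Q_A/∂P_B = -3.
ε = (∂Q_A/∂P_B)(P_B/Q_A) = -3.0000 × 28.6/818.1 ≈ -0.105.
%ΔQ_A ≈ ε × %ΔP_B = -0.105 × (-4.3%) = 0.5%.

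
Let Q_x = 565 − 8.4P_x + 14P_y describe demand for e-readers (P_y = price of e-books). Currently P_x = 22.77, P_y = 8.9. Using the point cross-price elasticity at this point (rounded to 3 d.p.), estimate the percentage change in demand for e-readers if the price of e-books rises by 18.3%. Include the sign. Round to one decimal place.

At P_x = 22.77, P_y = 8.9: Q_x = 498.332.
∂Q_x/∂P_y = 14.
ε = (∂Q_x/∂P_y)(P_y/Q_x) = 14.0000 × 8.9/498.332 ≈ 0.250.
%ΔQ_x ≈ ε × %ΔP_y = 0.250 × (18.3%) = 4.6%.

4.6%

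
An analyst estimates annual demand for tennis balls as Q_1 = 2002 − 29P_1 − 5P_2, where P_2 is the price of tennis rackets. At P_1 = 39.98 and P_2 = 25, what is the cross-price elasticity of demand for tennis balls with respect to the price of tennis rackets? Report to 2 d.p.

-0.17

At P_1 = 39.98 and P_2 = 25: Q_1 = 717.58.
∂Q_1/∂P_2 = -5.
ε = (∂Q_1/∂P_2)(P_2/Q_1) = -5 × (25/717.58) ≈ -0.17.
Since ε < 0, tennis balls and tennis rackets are complements.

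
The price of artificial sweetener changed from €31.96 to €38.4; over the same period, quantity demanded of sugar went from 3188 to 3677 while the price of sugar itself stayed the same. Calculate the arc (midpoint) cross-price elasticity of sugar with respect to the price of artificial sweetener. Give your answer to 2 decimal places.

ΔQ_A = 3677 − 3188 = 489; ΔP_B = 38.4 − 31.96 = 6.44.
Midpoints: Q̄_A = 3432.5, P̄_B = 35.18.
ε = (ΔQ_A/Q̄_A)/(ΔP_B/P̄_B) = (489/3432.5)/(6.44/35.18) ≈ 0.78.
ε > 0: sugar and artificial sweetener are substitutes.

0.78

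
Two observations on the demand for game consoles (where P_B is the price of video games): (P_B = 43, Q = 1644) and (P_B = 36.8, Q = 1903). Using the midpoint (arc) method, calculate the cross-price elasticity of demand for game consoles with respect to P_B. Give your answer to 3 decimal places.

ΔQ_A = 1903 − 1644 = 259; ΔP_B = 36.8 − 43 = -6.2.
Midpoints: Q̄_A = 1773.5, P̄_B = 39.90.
ε = (ΔQ_A/Q̄_A)/(ΔP_B/P̄_B) = (259/1773.5)/(-6.2/39.90) ≈ -0.940.
ε < 0: game consoles and video games are complements.

-0.940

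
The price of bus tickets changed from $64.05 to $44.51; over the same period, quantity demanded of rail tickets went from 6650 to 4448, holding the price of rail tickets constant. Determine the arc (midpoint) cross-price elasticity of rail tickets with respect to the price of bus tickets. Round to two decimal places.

ΔQ_A = 4448 − 6650 = -2202; ΔP_B = 44.51 − 64.05 = -19.54.
Midpoints: Q̄_A = 5549.0, P̄_B = 54.28.
ε = (ΔQ_A/Q̄_A)/(ΔP_B/P̄_B) = (-2202/5549.0)/(-19.54/54.28) ≈ 1.10.
ε > 0: rail tickets and bus tickets are substitutes.

1.10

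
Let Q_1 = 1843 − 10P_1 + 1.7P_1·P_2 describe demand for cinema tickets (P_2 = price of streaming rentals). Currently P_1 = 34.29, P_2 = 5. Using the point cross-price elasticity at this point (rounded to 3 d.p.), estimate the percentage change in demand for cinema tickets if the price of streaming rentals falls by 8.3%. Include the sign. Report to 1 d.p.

-1.4%

At P_1 = 34.29, P_2 = 5: Q_1 = 1791.565.
∂Q_1/∂P_2 = 1.7P_1 = 58.2930.
ε = (∂Q_1/∂P_2)(P_2/Q_1) = 58.2930 × 5/1791.565 ≈ 0.163.
%ΔQ_1 ≈ ε × %ΔP_2 = 0.163 × (-8.3%) = -1.4%.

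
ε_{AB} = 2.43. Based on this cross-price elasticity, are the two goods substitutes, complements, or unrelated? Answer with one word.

substitutes

ε = 2.43 > 0, so a higher price of good B raises demand for good A: substitutes.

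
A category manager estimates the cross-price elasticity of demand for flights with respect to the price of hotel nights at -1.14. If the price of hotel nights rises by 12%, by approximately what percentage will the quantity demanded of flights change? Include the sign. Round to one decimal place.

-13.7%

%ΔQ ≈ ε × %ΔP of hotel nights = -1.14 × (12%) = -13.7%.
Demand for flights falls by about 13.7%.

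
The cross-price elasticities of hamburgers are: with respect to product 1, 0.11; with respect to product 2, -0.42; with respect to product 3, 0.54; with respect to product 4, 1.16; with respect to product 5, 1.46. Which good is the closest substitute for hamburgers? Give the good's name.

Substitutes have ε > 0. Among the positive values, 1.46 (product 5) is largest.

product 5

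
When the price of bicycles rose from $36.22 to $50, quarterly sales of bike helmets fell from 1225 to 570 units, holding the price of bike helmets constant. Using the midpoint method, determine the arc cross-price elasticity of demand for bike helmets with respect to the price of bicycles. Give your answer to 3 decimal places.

ΔQ_A = 570 − 1225 = -655; ΔP_B = 50 − 36.22 = 13.78.
Midpoints: Q̄_A = 897.5, P̄_B = 43.11.
ε = (ΔQ_A/Q̄_A)/(ΔP_B/P̄_B) = (-655/897.5)/(13.78/43.11) ≈ -2.283.
ε < 0: bike helmets and bicycles are complements.

-2.283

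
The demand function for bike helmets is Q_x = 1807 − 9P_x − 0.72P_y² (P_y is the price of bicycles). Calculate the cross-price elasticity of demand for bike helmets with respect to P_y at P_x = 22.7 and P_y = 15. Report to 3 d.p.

-0.225

At P_x = 22.7 and P_y = 15: Q_x = 1440.7.
∂Q_x/∂P_y = -1.44P_y = -1.44(15) = -21.6000.
ε = (∂Q_x/∂P_y)(P_y/Q_x) = -21.6000 × (15/1440.7) ≈ -0.225.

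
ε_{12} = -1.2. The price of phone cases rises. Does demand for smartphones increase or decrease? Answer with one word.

decrease

ε < 0 and the price of phone cases rises, so the quantity of smartphones moves in the opposite direction: it decreases.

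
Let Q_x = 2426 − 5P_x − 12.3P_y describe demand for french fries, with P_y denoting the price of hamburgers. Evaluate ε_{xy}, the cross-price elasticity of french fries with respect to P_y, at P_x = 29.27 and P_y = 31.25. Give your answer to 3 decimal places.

At P_x = 29.27 and P_y = 31.25: Q_x = 1895.275.
∂Q_x/∂P_y = -12.3.
ε = (∂Q_x/∂P_y)(P_y/Q_x) = -12.3 × (31.25/1895.275) ≈ -0.203.
Since ε < 0, french fries and hamburgers are complements.

-0.203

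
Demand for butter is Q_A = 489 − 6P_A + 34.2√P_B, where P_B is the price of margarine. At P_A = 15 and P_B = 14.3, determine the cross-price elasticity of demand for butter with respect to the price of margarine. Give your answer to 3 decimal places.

0.122

At P_A = 15 and P_B = 14.3: Q_A = 528.328.
∂Q_A/∂P_B = 34.2/(2√P_B) = 34.2/(2√14.3) = 4.5220.
ε = (∂Q_A/∂P_B)(P_B/Q_A) = 4.5220 × (14.3/528.328) ≈ 0.122.
ε > 0: substitutes.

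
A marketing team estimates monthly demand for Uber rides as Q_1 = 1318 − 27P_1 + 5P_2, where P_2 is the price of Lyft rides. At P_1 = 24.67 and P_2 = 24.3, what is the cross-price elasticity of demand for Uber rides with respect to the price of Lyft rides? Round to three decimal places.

0.157

At P_1 = 24.67 and P_2 = 24.3: Q_1 = 773.41.
∂Q_1/∂P_2 = 5.
ε = (∂Q_1/∂P_2)(P_2/Q_1) = 5 × (24.3/773.41) ≈ 0.157.
Since ε > 0, Uber rides and Lyft rides are substitutes.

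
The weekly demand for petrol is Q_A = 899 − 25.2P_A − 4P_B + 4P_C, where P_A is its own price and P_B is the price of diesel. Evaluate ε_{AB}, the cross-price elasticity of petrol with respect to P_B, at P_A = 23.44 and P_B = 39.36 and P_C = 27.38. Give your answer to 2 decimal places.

-0.60

At P_A = 23.44 and P_B = 39.36 and P_C = 27.38: Q_A = 260.392.
∂Q_A/∂P_B = -4.
ε = (∂Q_A/∂P_B)(P_B/Q_A) = -4 × (39.36/260.392) ≈ -0.60.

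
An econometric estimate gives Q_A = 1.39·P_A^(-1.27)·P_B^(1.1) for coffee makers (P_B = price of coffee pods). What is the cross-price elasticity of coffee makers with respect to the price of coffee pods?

In a log-linear (constant-elasticity) demand function, the coefficient on the exponent of P_B is the cross-price elasticity.
ε = 1.10. Positive, so coffee makers and coffee pods are substitutes.

1.10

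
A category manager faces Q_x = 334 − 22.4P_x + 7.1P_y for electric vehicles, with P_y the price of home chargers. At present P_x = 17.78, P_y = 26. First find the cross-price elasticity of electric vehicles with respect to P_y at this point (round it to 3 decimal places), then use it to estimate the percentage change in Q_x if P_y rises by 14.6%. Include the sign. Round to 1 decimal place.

22.4%

At P_x = 17.78, P_y = 26: Q_x = 120.328.
∂Q_x/∂P_y = 7.1.
ε = (∂Q_x/∂P_y)(P_y/Q_x) = 7.1000 × 26/120.328 ≈ 1.534.
%ΔQ_x ≈ ε × %ΔP_y = 1.534 × (14.6%) = 22.4%.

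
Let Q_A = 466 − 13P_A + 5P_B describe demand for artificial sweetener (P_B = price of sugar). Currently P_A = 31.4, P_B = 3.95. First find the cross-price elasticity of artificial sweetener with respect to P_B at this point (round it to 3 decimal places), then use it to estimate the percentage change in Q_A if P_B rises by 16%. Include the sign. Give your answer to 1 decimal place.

At P_A = 31.4, P_B = 3.95: Q_A = 77.55.
∂Q_A/∂P_B = 5.
ε = (∂Q_A/∂P_B)(P_B/Q_A) = 5.0000 × 3.95/77.55 ≈ 0.255.
%ΔQ_A ≈ ε × %ΔP_B = 0.255 × (16%) = 4.1%.

4.1%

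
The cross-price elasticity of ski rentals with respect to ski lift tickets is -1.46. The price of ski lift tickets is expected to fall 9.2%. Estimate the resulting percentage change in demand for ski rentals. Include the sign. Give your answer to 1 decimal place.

%ΔQ ≈ ε × %ΔP of ski lift tickets = -1.46 × (-9.2%) = 13.4%.

13.4%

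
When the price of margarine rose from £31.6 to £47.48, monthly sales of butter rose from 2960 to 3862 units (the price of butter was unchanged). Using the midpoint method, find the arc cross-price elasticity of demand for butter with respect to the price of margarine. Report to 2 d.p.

0.66

ΔQ_A = 3862 − 2960 = 902; ΔP_B = 47.48 − 31.6 = 15.88.
Midpoints: Q̄_A = 3411.0, P̄_B = 39.54.
ε = (ΔQ_A/Q̄_A)/(ΔP_B/P̄_B) = (902/3411.0)/(15.88/39.54) ≈ 0.66.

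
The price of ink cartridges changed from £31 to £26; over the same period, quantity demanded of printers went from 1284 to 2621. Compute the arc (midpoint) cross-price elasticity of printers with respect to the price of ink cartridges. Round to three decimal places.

-3.903

ΔQ_A = 2621 − 1284 = 1337; ΔP_B = 26 − 31 = -5.
Midpoints: Q̄_A = 1952.5, P̄_B = 28.50.
ε = (ΔQ_A/Q̄_A)/(ΔP_B/P̄_B) = (1337/1952.5)/(-5/28.50) ≈ -3.903.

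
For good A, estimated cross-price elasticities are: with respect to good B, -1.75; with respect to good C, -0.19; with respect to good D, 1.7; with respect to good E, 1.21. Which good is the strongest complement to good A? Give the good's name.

good B

Complements have ε < 0. The most negative value is -1.75 (good B).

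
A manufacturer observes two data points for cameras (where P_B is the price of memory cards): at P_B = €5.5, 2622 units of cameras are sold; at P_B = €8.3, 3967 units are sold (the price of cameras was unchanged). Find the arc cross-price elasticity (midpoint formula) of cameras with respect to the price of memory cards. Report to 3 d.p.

1.006

ΔQ_A = 3967 − 2622 = 1345; ΔP_B = 8.3 − 5.5 = 2.8.
Midpoints: Q̄_A = 3294.5, P̄_B = 6.90.
ε = (ΔQ_A/Q̄_A)/(ΔP_B/P̄_B) = (1345/3294.5)/(2.8/6.90) ≈ 1.006.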